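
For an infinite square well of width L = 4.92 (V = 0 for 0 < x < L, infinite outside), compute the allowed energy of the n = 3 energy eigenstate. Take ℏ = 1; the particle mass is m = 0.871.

The infinite-well eigenfunctions ψ_n = √(2/L) sin(nπx/L) vanish at both walls, giving E_n = n²π²ℏ²/(2mL²).
E_3 = 3² × π² / (2 × 0.871 × 4.92²) = 2.107.

E = 2.11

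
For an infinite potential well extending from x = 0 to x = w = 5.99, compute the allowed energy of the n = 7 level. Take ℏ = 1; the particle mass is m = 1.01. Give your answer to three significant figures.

E = 6.67

Requiring ψ(0) = ψ(w) = 0 quantises k = nπ/w, hence E_n = ℏ²k²/2m = n²π²ℏ²/(2mw²).
E_7 = 7² × π² / (2 × 1.01 × 5.99²) = 6.673.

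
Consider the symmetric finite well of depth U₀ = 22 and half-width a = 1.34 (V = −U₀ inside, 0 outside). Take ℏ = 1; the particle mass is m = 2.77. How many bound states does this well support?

Define the well-strength parameter z₀ = (a/ℏ)√(2mU₀) = 1.34 × √(2·2.77·22) = 14.79.
A new bound state (alternating even/odd) appears each time z₀ passes a multiple of π/2, so N = ⌊2z₀/π⌋ + 1 = ⌊9.418⌋ + 1 = 10.

N = 10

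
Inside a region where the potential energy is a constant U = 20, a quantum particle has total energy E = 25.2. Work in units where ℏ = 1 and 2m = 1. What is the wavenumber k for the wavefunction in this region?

k = 2.28

With E > U the solution is oscillatory, ψ ∝ e^{±ikx} with k = √(2m(E − U))/ℏ.
k = √(2 × 0.5 × 5.2) = 2.280.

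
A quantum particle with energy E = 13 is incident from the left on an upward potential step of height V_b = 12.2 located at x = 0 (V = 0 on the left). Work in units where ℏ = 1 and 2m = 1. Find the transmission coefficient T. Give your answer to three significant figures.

On each side the TISE gives plane waves with k = √(2m(E − V))/ℏ: k₁ = √(2·½·13) = 3.606, k₂ = √(2·½·0.8) = 0.8944.
Continuity of ψ and ψ′ at the step yields the reflection amplitude r = (k₁ − k₂)/(k₁ + k₂) = 0.6025; thus R = |r|² = 0.3630, T = 0.6370.

T = 0.637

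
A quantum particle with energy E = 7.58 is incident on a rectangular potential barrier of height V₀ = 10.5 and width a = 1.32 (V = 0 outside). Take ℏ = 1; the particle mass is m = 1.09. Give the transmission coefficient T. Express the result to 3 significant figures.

Since E < V₀ the interior solution is evanescent with decay constant κ = √(2m(V₀ − E))/ℏ = 2.523.
κa = 3.330, sinh(κa) = 13.96.
Matching ψ, ψ′ at both faces gives T = [1 + V₀² sinh²(κa) / (4E(V₀ − E))]⁻¹ = 1/243.6 = 0.00411.

T = 0.00411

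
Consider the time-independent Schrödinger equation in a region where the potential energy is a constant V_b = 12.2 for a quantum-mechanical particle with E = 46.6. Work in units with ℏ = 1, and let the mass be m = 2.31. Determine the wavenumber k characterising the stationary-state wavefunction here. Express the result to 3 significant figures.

k = 12.6

With E > V_b the solution is oscillatory, ψ ∝ e^{±ikx} with k = √(2m(E − V_b))/ℏ.
k = √(2 × 2.31 × 34.4) = 12.61.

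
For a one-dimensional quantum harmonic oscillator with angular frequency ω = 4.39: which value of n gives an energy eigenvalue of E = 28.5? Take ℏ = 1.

E_n = ℏω(n + ½) ⇒ n = E/(ℏω) − ½ = 28.5/4.39 − 0.5 = 5.992 → n = 6.

n = 6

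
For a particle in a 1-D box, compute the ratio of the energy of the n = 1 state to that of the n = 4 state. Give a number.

0.0625

E_n = n²π²ℏ²/(2mL²) so the ratio is n₂²/n₁² = 1/16 = 0.0625.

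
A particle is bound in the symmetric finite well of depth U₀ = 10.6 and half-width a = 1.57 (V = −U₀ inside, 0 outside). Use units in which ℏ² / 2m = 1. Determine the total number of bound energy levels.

The dimensionless depth is z₀ = a√(2mU₀)/ℏ = 1.57 × √(10.60) = 5.112.
A new bound state (alternating even/odd) appears each time z₀ passes a multiple of π/2, so N = ⌊2z₀/π⌋ + 1 = ⌊3.254⌋ + 1 = 4.

N = 4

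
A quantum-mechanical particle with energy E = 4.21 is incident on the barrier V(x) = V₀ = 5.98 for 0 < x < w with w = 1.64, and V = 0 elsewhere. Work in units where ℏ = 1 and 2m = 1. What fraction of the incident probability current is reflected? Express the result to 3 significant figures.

E < V₀: inside the barrier ψ ∝ e^{±κx} with κ = √(2m(V₀ − E))/ℏ = 1.330.
κw = 2.182, sinh(κw) = 4.375.
The exact tunnelling result is T⁻¹ = 1 + V₀² sinh²(κw) / [4E(V₀ − E)] = 23.96, so T = 0.0417.
R = 1 − T = 0.958.

R = 0.958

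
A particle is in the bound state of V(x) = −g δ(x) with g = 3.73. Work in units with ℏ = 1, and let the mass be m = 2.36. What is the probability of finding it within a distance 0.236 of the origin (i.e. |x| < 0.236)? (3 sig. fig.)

P = 0.984

The normalised bound state is ψ = √κ e^{−κ|x|} with κ = mg/ℏ² = 8.803.
P(|x| < d) = ∫_{−d}^{d} κ e^{−2κ|x|} dx = 1 − e^{−2κd} = 1 − e^{−4.155} = 0.9843.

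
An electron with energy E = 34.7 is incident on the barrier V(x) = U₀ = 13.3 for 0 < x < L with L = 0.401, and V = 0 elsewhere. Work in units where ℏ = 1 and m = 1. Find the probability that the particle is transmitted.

Above the barrier the interior wavenumber is k₂ = √(2m(E − U₀))/ℏ = 6.542, giving phase k₂L = 2.623.
T = [1 + U₀² sin²(k₂L) / (4E(E − U₀))]⁻¹ = 1/1.015 = 0.986.

T = 0.986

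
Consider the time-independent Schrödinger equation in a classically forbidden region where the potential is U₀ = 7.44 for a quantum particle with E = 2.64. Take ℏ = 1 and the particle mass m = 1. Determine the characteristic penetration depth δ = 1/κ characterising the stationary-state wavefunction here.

δ = 0.323

Since E < U₀ the TISE in this region is ψ'' = κ²ψ with κ = √(2m(U₀ − E))/ℏ.
κ = √(2 × 1 × 4.8) = 3.098. The penetration depth is δ = 1/κ = 0.323.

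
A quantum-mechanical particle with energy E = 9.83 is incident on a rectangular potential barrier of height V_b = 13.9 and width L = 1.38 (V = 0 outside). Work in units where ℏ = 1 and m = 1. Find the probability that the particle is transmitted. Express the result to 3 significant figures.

T = 0.00126

Since E < V_b the interior solution is evanescent with decay constant κ = √(2m(V_b − E))/ℏ = 2.853.
κL = 3.937, sinh(κL) = 25.63.
Matching ψ, ψ′ at both faces gives T = [1 + V_b² sinh²(κL) / (4E(V_b − E))]⁻¹ = 1/794.0 = 0.00126.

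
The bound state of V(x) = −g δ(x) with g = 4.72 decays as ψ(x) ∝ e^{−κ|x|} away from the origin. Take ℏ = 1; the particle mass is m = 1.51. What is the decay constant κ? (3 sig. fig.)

κ = 7.13

Integrate −(ℏ²/2m)ψ'' − gδ(x)ψ = Eψ from −ε to +ε: the ψ'' term gives ψ'(0⁺) − ψ'(0⁻) and the δ term gives −(2mg/ℏ²)ψ(0).
With ψ ∝ e^{−κ|x|} this yields −2κ = −2mg/ℏ², so κ = mg/ℏ² = 7.127.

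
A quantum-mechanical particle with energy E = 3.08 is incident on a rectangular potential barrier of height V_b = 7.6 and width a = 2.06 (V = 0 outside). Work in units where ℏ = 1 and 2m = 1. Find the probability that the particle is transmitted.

T = 0.000605

Since E < V_b the interior solution is evanescent with decay constant κ = √(2m(V_b − E))/ℏ = 2.126.
κa = 4.380, sinh(κa) = 39.90.
Matching ψ, ψ′ at both faces gives T = [1 + V_b² sinh²(κa) / (4E(V_b − E))]⁻¹ = 1/1652 = 0.000605.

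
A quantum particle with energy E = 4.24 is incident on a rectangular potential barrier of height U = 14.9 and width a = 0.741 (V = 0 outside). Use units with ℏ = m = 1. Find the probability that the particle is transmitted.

T = 0.00347

Since E < U the interior solution is evanescent with decay constant κ = √(2m(U − E))/ℏ = 4.617.
κa = 3.421, sinh(κa) = 15.29.
Matching ψ, ψ′ at both faces gives T = [1 + U² sinh²(κa) / (4E(U − E))]⁻¹ = 1/288.1 = 0.00347.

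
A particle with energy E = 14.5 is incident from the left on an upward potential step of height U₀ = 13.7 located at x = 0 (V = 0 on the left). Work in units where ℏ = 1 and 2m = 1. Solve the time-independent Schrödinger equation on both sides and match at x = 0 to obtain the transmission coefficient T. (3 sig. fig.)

T = 0.616

The wavenumbers are k₁ = √(2mE)/ℏ = 3.808 on the left and k₂ = √(2m(E − U₀))/ℏ = 0.8944 on the right.
Continuity of ψ and ψ′ at the step yields the reflection amplitude r = (k₁ − k₂)/(k₁ + k₂) = 0.6196; thus R = |r|² = 0.3839, T = 0.6161.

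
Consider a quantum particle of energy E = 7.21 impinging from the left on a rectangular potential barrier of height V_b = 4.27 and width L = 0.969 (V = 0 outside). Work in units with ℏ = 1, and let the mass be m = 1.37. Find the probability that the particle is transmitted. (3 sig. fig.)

T = 0.970

Above the barrier the interior wavenumber is k₂ = √(2m(E − V_b))/ℏ = 2.838, giving phase k₂L = 2.750.
Matching at both interfaces gives T⁻¹ = 1 + V_b² sin²(k₂L) / [4E(E − V_b)] = 1.031, hence T = 0.970.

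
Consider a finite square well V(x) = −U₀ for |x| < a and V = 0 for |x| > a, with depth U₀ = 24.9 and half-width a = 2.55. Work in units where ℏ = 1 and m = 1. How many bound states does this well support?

Define the well-strength parameter z₀ = (a/ℏ)√(2mU₀) = 2.55 × √(2·1·24.9) = 18.00.
A new bound state (alternating even/odd) appears each time z₀ passes a multiple of π/2, so N = ⌊2z₀/π⌋ + 1 = ⌊11.46⌋ + 1 = 12.

N = 12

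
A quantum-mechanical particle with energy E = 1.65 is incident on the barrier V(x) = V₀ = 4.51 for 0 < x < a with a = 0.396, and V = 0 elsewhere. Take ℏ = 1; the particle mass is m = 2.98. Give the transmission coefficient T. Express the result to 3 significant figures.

Since E < V₀ the interior solution is evanescent with decay constant κ = √(2m(V₀ − E))/ℏ = 4.129.
κa = 1.635, sinh(κa) = 2.467.
Matching ψ, ψ′ at both faces gives T = [1 + V₀² sinh²(κa) / (4E(V₀ − E))]⁻¹ = 1/7.559 = 0.132.

T = 0.132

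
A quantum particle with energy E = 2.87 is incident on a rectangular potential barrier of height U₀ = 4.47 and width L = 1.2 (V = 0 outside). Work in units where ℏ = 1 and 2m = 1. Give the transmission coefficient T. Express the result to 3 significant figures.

Since E < U₀ the interior solution is evanescent with decay constant κ = √(2m(U₀ − E))/ℏ = 1.265.
κL = 1.518, sinh(κL) = 2.172.
The exact tunnelling result is T⁻¹ = 1 + U₀² sinh²(κL) / [4E(U₀ − E)] = 6.130, so T = 0.163.

T = 0.163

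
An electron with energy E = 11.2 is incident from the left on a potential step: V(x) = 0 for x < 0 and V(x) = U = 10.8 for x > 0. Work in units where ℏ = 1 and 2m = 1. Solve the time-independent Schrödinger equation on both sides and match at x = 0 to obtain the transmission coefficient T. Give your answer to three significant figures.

The wavenumbers are k₁ = √(2mE)/ℏ = 3.347 on the left and k₂ = √(2m(E − U))/ℏ = 0.6325 on the right.
Continuity of ψ and ψ′ at the step yields the reflection amplitude r = (k₁ − k₂)/(k₁ + k₂) = 0.6821; thus R = |r|² = 0.4653, T = 0.5347.

T = 0.535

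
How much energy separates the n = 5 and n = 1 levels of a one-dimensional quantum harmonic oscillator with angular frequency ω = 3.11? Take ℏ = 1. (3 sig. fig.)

E_n = ℏω(n + ½), so ΔE = (5 − 1) ℏω = 4 × 3.11 = 12.44.

ΔE = 12.4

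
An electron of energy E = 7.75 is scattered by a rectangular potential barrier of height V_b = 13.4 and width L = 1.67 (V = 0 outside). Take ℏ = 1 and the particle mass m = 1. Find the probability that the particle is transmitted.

Since E < V_b the interior solution is evanescent with decay constant κ = √(2m(V_b − E))/ℏ = 3.362.
κL = 5.614, sinh(κL) = 137.1.
The exact tunnelling result is T⁻¹ = 1 + V_b² sinh²(κL) / [4E(V_b − E)] = 19270, so T = 0.0000519.

T = 0.0000519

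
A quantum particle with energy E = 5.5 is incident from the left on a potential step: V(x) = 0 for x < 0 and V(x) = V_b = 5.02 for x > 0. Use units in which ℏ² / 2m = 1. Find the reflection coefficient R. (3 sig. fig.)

On each side the TISE gives plane waves with k = √(2m(E − V))/ℏ: k₁ = √(2·½·5.5) = 2.345, k₂ = √(2·½·0.48) = 0.6928.
Matching ψ and ψ′ at x = 0 gives r = (k₁ − k₂)/(k₁ + k₂), so R = r² = 0.2958 and T = 1 − R = 0.7042.

R = 0.296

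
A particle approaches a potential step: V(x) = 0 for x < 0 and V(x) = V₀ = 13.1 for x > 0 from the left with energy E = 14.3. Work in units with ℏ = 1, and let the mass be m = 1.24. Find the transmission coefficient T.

T = 0.697

The wavenumbers are k₁ = √(2mE)/ℏ = 5.955 on the left and k₂ = √(2m(E − V₀))/ℏ = 1.725 on the right.
Continuity of ψ and ψ′ at the step yields the reflection amplitude r = (k₁ − k₂)/(k₁ + k₂) = 0.5508; thus R = |r|² = 0.3033, T = 0.6967.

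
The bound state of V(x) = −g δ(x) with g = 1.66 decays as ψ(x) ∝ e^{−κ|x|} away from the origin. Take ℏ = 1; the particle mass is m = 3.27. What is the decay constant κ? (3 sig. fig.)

Integrate −(ℏ²/2m)ψ'' − gδ(x)ψ = Eψ from −ε to +ε: the ψ'' term gives ψ'(0⁺) − ψ'(0⁻) and the δ term gives −(2mg/ℏ²)ψ(0).
With ψ ∝ e^{−κ|x|} this yields −2κ = −2mg/ℏ², so κ = mg/ℏ² = 5.428.

κ = 5.43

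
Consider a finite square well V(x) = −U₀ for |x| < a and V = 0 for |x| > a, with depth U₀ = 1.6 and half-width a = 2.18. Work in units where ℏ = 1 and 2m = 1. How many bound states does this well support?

Define the well-strength parameter z₀ = (a/ℏ)√(2mU₀) = 2.18 × √(2·0.5·1.6) = 2.758.
The even/odd transcendental equations gain one root per π/2 in z₀, giving N = 1 + ⌊2z₀/π⌋ = 1 + ⌊1.755⌋ = 2.

N = 2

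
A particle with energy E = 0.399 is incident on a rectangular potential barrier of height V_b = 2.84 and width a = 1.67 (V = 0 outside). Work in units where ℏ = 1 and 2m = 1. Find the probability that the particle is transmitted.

E < V_b: inside the barrier ψ ∝ e^{±κx} with κ = √(2m(V_b − E))/ℏ = 1.562.
κa = 2.609, sinh(κa) = 6.757.
Matching ψ, ψ′ at both faces gives T = [1 + V_b² sinh²(κa) / (4E(V_b − E))]⁻¹ = 1/95.52 = 0.0105.

T = 0.0105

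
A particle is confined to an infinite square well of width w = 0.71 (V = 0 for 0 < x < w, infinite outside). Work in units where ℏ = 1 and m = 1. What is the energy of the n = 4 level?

E = 157

The infinite-well eigenfunctions ψ_n = √(2/w) sin(nπx/w) vanish at both walls, giving E_n = n²π²ℏ²/(2mw²).
E_4 = 4² × π² / (2 × 1 × 0.71²) = 156.6.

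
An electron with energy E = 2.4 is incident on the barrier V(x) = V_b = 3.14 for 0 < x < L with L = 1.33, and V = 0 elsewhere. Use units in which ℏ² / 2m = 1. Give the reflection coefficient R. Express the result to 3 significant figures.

E < V_b: inside the barrier ψ ∝ e^{±κx} with κ = √(2m(V_b − E))/ℏ = 0.8602.
κL = 1.144, sinh(κL) = 1.411.
The exact tunnelling result is T⁻¹ = 1 + V_b² sinh²(κL) / [4E(V_b − E)] = 3.761, so T = 0.266.
R = 1 − T = 0.734.

R = 0.734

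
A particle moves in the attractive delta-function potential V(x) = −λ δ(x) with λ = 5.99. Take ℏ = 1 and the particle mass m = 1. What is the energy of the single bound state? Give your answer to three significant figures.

For x ≠ 0 the bound state is ψ ∝ e^{−κ|x|}; integrating the TISE across the delta gives the cusp condition 2κ = 2mλ/ℏ², so κ = 5.990.
Then E = −ℏ²κ²/(2m) = −mλ²/(2ℏ²) = -17.94.

E = -17.9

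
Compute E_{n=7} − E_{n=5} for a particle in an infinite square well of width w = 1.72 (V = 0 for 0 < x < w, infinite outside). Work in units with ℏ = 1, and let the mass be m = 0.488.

E_n = n²π²ℏ²/(2mw²), so ΔE = (7² − 5²) π²ℏ²/(2mw²).
ΔE = 24 × π² / (2 × 0.488 × 1.72²) = 82.04.

ΔE = 82.0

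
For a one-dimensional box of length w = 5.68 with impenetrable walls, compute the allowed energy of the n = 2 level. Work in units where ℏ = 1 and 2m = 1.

Requiring ψ(0) = ψ(w) = 0 quantises k = nπ/w, hence E_n = ℏ²k²/2m = n²π²ℏ²/(2mw²).
E_2 = 2² × π² / (2 × 0.5 × 5.68²) = 1.224.

E = 1.22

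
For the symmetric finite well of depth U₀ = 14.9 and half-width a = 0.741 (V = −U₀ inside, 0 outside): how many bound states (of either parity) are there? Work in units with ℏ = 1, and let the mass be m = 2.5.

N = 5

Define the well-strength parameter z₀ = (a/ℏ)√(2mU₀) = 0.741 × √(2·2.5·14.9) = 6.396.
A new bound state (alternating even/odd) appears each time z₀ passes a multiple of π/2, so N = ⌊2z₀/π⌋ + 1 = ⌊4.072⌋ + 1 = 5.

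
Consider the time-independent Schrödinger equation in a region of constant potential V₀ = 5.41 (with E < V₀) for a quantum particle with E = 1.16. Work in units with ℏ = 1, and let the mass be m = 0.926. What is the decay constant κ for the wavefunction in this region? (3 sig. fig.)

κ = 2.81

Since E < V₀ the TISE in this region is ψ'' = κ²ψ with κ = √(2m(V₀ − E))/ℏ.
κ = √(2 × 0.926 × 4.25) = 2.806.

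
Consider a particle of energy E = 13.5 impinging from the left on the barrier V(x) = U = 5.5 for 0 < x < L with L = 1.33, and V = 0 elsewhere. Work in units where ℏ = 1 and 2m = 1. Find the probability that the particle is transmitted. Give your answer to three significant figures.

Above the barrier the interior wavenumber is k₂ = √(2m(E − U))/ℏ = 2.828, giving phase k₂L = 3.762.
T = [1 + U² sin²(k₂L) / (4E(E − U))]⁻¹ = 1/1.024 = 0.977.

T = 0.977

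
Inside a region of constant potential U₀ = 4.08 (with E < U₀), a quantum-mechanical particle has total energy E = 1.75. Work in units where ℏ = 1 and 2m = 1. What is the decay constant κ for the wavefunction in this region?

κ = 1.53

Since E < U₀ the TISE in this region is ψ'' = κ²ψ with κ = √(2m(U₀ − E))/ℏ.
κ = √(2 × 0.5 × 2.33) = 1.526.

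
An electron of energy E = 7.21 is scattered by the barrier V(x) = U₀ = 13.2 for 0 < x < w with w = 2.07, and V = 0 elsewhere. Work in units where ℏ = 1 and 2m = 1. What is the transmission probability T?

E < U₀: inside the barrier ψ ∝ e^{±κx} with κ = √(2m(U₀ − E))/ℏ = 2.447.
κw = 5.066, sinh(κw) = 79.28.
Matching ψ, ψ′ at both faces gives T = [1 + U₀² sinh²(κw) / (4E(U₀ − E))]⁻¹ = 1/6341 = 0.000158.

T = 0.000158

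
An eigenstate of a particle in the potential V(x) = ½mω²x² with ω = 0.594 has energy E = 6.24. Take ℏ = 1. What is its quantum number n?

n = 10

Invert E_n = (n + ½)ℏω: n = E/ℏω − ½ = 10.005, so n = 10.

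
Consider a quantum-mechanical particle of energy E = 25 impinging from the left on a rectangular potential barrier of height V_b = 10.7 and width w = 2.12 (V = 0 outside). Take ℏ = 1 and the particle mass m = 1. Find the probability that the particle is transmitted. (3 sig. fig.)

Above the barrier the interior wavenumber is k₂ = √(2m(E − V_b))/ℏ = 5.348, giving phase k₂w = 11.34.
T = [1 + V_b² sin²(k₂w) / (4E(E − V_b))]⁻¹ = 1/1.071 = 0.934.

T = 0.934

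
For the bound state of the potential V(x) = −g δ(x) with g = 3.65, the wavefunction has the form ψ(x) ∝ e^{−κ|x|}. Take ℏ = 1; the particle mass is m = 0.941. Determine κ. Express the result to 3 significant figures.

κ = 3.43

Integrate −(ℏ²/2m)ψ'' − gδ(x)ψ = Eψ from −ε to +ε: the ψ'' term gives ψ'(0⁺) − ψ'(0⁻) and the δ term gives −(2mg/ℏ²)ψ(0).
With ψ ∝ e^{−κ|x|} this yields −2κ = −2mg/ℏ², so κ = mg/ℏ² = 3.435.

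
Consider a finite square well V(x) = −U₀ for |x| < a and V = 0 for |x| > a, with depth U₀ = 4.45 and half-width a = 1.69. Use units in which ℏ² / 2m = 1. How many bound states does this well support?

N = 3

Define the well-strength parameter z₀ = (a/ℏ)√(2mU₀) = 1.69 × √(2·0.5·4.45) = 3.565.
A new bound state (alternating even/odd) appears each time z₀ passes a multiple of π/2, so N = ⌊2z₀/π⌋ + 1 = ⌊2.270⌋ + 1 = 3.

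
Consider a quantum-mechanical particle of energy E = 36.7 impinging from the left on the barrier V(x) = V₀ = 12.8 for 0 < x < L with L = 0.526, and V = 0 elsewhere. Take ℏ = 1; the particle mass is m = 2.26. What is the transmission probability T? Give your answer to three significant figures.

Above the barrier the interior wavenumber is k₂ = √(2m(E − V₀))/ℏ = 10.39, giving phase k₂L = 5.467.
Matching at both interfaces gives T⁻¹ = 1 + V₀² sin²(k₂L) / [4E(E − V₀)] = 1.025, hence T = 0.976.

T = 0.976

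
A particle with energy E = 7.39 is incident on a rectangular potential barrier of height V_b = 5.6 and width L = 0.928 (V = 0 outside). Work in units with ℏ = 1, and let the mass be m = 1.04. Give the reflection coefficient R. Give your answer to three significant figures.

R = 0.361

Above the barrier the interior wavenumber is k₂ = √(2m(E − V_b))/ℏ = 1.930, giving phase k₂L = 1.791.
T = [1 + V_b² sin²(k₂L) / (4E(E − V_b))]⁻¹ = 1/1.564 = 0.639.
R = 1 − T = 0.361.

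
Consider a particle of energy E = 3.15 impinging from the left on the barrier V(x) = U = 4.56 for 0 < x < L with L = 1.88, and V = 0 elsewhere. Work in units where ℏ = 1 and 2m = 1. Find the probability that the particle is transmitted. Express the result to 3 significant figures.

T = 0.0387

E < U: inside the barrier ψ ∝ e^{±κx} with κ = √(2m(U − E))/ℏ = 1.187.
κL = 2.232, sinh(κL) = 4.607.
Matching ψ, ψ′ at both faces gives T = [1 + U² sinh²(κL) / (4E(U − E))]⁻¹ = 1/25.85 = 0.0387.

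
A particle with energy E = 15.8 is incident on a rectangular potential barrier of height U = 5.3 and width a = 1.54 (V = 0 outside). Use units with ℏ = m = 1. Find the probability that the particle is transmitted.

E > U: inside the barrier k₂ = √(2m(E − U))/ℏ = 4.583, k₂a = 7.057.
T = [1 + U² sin²(k₂a) / (4E(E − U))]⁻¹ = 1/1.021 = 0.980.

T = 0.980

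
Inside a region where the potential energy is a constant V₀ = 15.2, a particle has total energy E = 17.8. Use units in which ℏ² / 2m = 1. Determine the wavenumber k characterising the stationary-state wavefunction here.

With E > V₀ the solution is oscillatory, ψ ∝ e^{±ikx} with k = √(2m(E − V₀))/ℏ.
k = √(2 × 0.5 × 2.6) = 1.612.

k = 1.61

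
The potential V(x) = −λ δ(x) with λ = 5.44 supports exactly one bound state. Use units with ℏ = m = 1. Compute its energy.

The bound state is ψ(x) = √κ e^{−κ|x|}. The derivative jump ψ'(0⁺) − ψ'(0⁻) = −(2mλ/ℏ²)ψ(0) fixes κ = mλ/ℏ² = 5.440.
Then E = −ℏ²κ²/(2m) = −mλ²/(2ℏ²) = -14.80.

E = -14.8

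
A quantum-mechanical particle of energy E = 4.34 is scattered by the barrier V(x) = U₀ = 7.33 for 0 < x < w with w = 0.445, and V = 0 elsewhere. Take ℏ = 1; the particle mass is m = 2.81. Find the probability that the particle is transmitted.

E < U₀: inside the barrier ψ ∝ e^{±κx} with κ = √(2m(U₀ − E))/ℏ = 4.099.
κw = 1.824, sinh(κw) = 3.018.
The exact tunnelling result is T⁻¹ = 1 + U₀² sinh²(κw) / [4E(U₀ − E)] = 10.43, so T = 0.0959.

T = 0.0959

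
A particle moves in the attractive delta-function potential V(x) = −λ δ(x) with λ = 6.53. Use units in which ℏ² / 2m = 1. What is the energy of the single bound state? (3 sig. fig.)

E = -10.7

For x ≠ 0 the bound state is ψ ∝ e^{−κ|x|}; integrating the TISE across the delta gives the cusp condition 2κ = 2mλ/ℏ², so κ = 3.265.
Then E = −ℏ²κ²/(2m) = −mλ²/(2ℏ²) = -10.66.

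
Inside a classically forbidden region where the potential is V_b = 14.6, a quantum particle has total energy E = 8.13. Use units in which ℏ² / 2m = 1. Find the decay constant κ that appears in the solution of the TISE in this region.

κ = 2.54

Since E < V_b the TISE in this region is ψ'' = κ²ψ with κ = √(2m(V_b − E))/ℏ.
κ = √(2 × 0.5 × 6.47) = 2.544.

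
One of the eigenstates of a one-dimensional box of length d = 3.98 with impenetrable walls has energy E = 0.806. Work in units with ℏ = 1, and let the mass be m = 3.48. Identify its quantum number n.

n = 3

From E_n = n²π²ℏ²/(2md²) invert to n = √(2md²E)/(πℏ).
n = (3.98/π) × √(2 × 3.48 × 0.806) = 3.001 → n = 3.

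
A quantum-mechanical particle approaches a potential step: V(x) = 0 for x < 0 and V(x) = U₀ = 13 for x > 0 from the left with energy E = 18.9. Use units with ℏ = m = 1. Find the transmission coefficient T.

On each side the TISE gives plane waves with k = √(2m(E − V))/ℏ: k₁ = √(2·1·18.9) = 6.148, k₂ = √(2·1·5.9) = 3.435.
Matching ψ and ψ′ at x = 0 gives r = (k₁ − k₂)/(k₁ + k₂), so R = r² = 0.08015 and T = 1 − R = 0.9199.

T = 0.920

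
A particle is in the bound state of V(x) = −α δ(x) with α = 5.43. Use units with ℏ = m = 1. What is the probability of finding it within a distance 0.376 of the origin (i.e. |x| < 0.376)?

The normalised bound state is ψ = √κ e^{−κ|x|} with κ = mα/ℏ² = 5.430.
P(|x| < d) = ∫_{−d}^{d} κ e^{−2κ|x|} dx = 1 − e^{−2κd} = 1 − e^{−4.083} = 0.9831.

P = 0.983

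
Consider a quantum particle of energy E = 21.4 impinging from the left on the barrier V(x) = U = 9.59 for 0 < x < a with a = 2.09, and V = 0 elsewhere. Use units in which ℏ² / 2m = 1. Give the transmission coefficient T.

T = 0.947

Above the barrier the interior wavenumber is k₂ = √(2m(E − U))/ℏ = 3.437, giving phase k₂a = 7.182.
T = [1 + U² sin²(k₂a) / (4E(E − U))]⁻¹ = 1/1.056 = 0.947.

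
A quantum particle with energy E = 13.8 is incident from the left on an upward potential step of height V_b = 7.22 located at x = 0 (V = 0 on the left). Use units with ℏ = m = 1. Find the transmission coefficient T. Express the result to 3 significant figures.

T = 0.966

The wavenumbers are k₁ = √(2mE)/ℏ = 5.254 on the left and k₂ = √(2m(E − V_b))/ℏ = 3.628 on the right.
Continuity of ψ and ψ′ at the step yields the reflection amplitude r = (k₁ − k₂)/(k₁ + k₂) = 0.1831; thus R = |r|² = 0.03352, T = 0.9665.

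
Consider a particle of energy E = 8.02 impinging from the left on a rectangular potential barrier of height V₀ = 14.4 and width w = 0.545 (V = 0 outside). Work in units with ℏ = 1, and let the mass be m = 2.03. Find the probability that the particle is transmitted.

T = 0.0153

Since E < V₀ the interior solution is evanescent with decay constant κ = √(2m(V₀ − E))/ℏ = 5.089.
κw = 2.774, sinh(κw) = 7.978.
Matching ψ, ψ′ at both faces gives T = [1 + V₀² sinh²(κw) / (4E(V₀ − E))]⁻¹ = 1/65.49 = 0.0153.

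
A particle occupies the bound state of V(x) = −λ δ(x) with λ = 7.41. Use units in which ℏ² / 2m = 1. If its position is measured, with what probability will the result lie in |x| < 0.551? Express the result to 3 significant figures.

P = 0.983

The normalised bound state is ψ = √κ e^{−κ|x|} with κ = mλ/ℏ² = 3.705.
P(|x| < d) = ∫_{−d}^{d} κ e^{−2κ|x|} dx = 1 − e^{−2κd} = 1 − e^{−4.083} = 0.9831.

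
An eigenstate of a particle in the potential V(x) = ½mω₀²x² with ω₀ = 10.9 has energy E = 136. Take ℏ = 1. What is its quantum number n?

Invert E_n = (n + ½)ℏω₀: n = E/ℏω₀ − ½ = 11.977, so n = 12.

n = 12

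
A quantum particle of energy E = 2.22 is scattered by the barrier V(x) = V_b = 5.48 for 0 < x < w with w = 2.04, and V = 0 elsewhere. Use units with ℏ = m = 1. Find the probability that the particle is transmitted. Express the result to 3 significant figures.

E < V_b: inside the barrier ψ ∝ e^{±κx} with κ = √(2m(V_b − E))/ℏ = 2.553.
κw = 5.209, sinh(κw) = 91.45.
Matching ψ, ψ′ at both faces gives T = [1 + V_b² sinh²(κw) / (4E(V_b − E))]⁻¹ = 1/8677 = 0.000115.

T = 0.000115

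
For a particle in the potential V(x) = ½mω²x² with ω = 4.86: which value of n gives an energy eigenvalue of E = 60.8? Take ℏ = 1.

Invert E_n = (n + ½)ℏω: n = E/ℏω − ½ = 12.010, so n = 12.

n = 12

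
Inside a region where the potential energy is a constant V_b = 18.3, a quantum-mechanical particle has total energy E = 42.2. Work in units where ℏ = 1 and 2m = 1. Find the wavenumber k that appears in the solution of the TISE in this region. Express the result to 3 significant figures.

With E > V_b the solution is oscillatory, ψ ∝ e^{±ikx} with k = √(2m(E − V_b))/ℏ.
k = √(2 × 0.5 × 23.9) = 4.889.

k = 4.89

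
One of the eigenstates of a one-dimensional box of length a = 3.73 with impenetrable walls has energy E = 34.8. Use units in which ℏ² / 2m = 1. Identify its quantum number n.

From E_n = n²π²ℏ²/(2ma²) invert to n = √(2ma²E)/(πℏ).
n = (3.73/π) × √(2 × 0.5 × 34.8) = 7.004 → n = 7.

n = 7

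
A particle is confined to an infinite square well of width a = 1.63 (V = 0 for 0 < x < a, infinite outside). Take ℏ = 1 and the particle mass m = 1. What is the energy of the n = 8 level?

The infinite-well eigenfunctions ψ_n = √(2/a) sin(nπx/a) vanish at both walls, giving E_n = n²π²ℏ²/(2ma²).
E_8 = 8² × π² / (2 × 1 × 1.63²) = 118.9.

E = 119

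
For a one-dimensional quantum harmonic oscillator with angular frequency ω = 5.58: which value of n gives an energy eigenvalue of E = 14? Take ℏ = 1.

E_n = ℏω(n + ½) ⇒ n = E/(ℏω) − ½ = 14/5.58 − 0.5 = 2.009 → n = 2.

n = 2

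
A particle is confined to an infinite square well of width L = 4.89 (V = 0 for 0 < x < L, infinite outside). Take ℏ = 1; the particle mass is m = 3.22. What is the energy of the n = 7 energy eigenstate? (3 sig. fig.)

E = 3.14

Requiring ψ(0) = ψ(L) = 0 quantises k = nπ/L, hence E_n = ℏ²k²/2m = n²π²ℏ²/(2mL²).
E_7 = 7² × π² / (2 × 3.22 × 4.89²) = 3.140.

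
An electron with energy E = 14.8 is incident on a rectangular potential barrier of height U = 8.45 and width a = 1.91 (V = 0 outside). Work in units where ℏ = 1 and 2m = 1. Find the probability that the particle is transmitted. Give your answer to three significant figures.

Above the barrier the interior wavenumber is k₂ = √(2m(E − U))/ℏ = 2.520, giving phase k₂a = 4.813.
Matching at both interfaces gives T⁻¹ = 1 + U² sin²(k₂a) / [4E(E − U)] = 1.188, hence T = 0.842.

T = 0.842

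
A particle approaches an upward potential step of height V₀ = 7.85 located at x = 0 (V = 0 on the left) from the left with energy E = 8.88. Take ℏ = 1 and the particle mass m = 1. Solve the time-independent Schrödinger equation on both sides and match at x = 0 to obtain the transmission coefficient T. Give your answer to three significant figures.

The wavenumbers are k₁ = √(2mE)/ℏ = 4.214 on the left and k₂ = √(2m(E − V₀))/ℏ = 1.435 on the right.
Matching ψ and ψ′ at x = 0 gives r = (k₁ − k₂)/(k₁ + k₂), so R = r² = 0.2420 and T = 1 − R = 0.7580.

T = 0.758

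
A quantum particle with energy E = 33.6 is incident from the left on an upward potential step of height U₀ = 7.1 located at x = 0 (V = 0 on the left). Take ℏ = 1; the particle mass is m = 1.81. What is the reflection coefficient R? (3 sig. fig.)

The wavenumbers are k₁ = √(2mE)/ℏ = 11.03 on the left and k₂ = √(2m(E − U₀))/ℏ = 9.794 on the right.
Matching ψ and ψ′ at x = 0 gives r = (k₁ − k₂)/(k₁ + k₂), so R = r² = 0.003514 and T = 1 − R = 0.9965.

R = 0.00351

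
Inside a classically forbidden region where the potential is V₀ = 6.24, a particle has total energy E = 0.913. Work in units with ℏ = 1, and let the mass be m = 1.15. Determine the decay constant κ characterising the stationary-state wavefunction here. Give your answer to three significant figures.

κ = 3.50

Since E < V₀ the TISE in this region is ψ'' = κ²ψ with κ = √(2m(V₀ − E))/ℏ.
κ = √(2 × 1.15 × 5.327) = 3.500.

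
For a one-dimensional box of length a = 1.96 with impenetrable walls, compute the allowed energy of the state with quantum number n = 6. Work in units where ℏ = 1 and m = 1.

E = 46.2

The infinite-well eigenfunctions ψ_n = √(2/a) sin(nπx/a) vanish at both walls, giving E_n = n²π²ℏ²/(2ma²).
E_6 = 6² × π² / (2 × 1 × 1.96²) = 46.24.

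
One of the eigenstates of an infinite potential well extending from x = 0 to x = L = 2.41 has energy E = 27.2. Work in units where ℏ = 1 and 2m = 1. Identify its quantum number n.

n = 4

For an infinite well E_n = n²π²ℏ²/(2mL²), so n = (L/πℏ)√(2mE).
n = (2.41/π) × √(2 × 0.5 × 27.2) = 4.001 → n = 4.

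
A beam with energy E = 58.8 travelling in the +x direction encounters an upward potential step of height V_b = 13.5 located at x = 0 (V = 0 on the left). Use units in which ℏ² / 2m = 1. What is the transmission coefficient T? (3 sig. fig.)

The wavenumbers are k₁ = √(2mE)/ℏ = 7.668 on the left and k₂ = √(2m(E − V_b))/ℏ = 6.731 on the right.
Matching ψ and ψ′ at x = 0 gives r = (k₁ − k₂)/(k₁ + k₂), so R = r² = 0.004240 and T = 1 − R = 0.9958.

T = 0.996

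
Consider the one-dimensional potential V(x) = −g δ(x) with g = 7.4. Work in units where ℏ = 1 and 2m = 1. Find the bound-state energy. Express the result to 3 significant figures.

E = -13.7

The bound state is ψ(x) = √κ e^{−κ|x|}. The derivative jump ψ'(0⁺) − ψ'(0⁻) = −(2mg/ℏ²)ψ(0) fixes κ = mg/ℏ² = 3.700.
Then E = −ℏ²κ²/(2m) = −mg²/(2ℏ²) = -13.69.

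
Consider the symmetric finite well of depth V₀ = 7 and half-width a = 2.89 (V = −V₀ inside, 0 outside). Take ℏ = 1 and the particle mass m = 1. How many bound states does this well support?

N = 7

The dimensionless depth is z₀ = a√(2mV₀)/ℏ = 2.89 × √(14.00) = 10.81.
A new bound state (alternating even/odd) appears each time z₀ passes a multiple of π/2, so N = ⌊2z₀/π⌋ + 1 = ⌊6.884⌋ + 1 = 7.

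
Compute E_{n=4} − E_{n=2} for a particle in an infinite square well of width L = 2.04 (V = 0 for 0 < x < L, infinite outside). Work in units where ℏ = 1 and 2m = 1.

ΔE = 28.5

E_n = n²π²ℏ²/(2mL²), so ΔE = (4² − 2²) π²ℏ²/(2mL²).
ΔE = 12 × π² / (2 × 0.5 × 2.04²) = 28.46.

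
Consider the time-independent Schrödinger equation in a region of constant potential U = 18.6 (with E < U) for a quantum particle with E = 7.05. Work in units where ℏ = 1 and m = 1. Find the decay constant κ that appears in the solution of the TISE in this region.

Since E < U the TISE in this region is ψ'' = κ²ψ with κ = √(2m(U − E))/ℏ.
κ = √(2 × 1 × 11.55) = 4.806.

κ = 4.81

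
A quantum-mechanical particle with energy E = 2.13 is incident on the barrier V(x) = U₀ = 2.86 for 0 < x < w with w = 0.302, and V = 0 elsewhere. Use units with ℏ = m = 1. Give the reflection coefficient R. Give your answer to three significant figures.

E < U₀: inside the barrier ψ ∝ e^{±κx} with κ = √(2m(U₀ − E))/ℏ = 1.208.
κw = 0.3649, sinh(κw) = 0.3731.
Matching ψ, ψ′ at both faces gives T = [1 + U₀² sinh²(κw) / (4E(U₀ − E))]⁻¹ = 1/1.183 = 0.845.
R = 1 − T = 0.155.

R = 0.155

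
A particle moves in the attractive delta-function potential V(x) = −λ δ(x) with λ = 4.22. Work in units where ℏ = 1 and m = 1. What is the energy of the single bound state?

For x ≠ 0 the bound state is ψ ∝ e^{−κ|x|}; integrating the TISE across the delta gives the cusp condition 2κ = 2mλ/ℏ², so κ = 4.220.
Then E = −ℏ²κ²/(2m) = −mλ²/(2ℏ²) = -8.904.

E = -8.90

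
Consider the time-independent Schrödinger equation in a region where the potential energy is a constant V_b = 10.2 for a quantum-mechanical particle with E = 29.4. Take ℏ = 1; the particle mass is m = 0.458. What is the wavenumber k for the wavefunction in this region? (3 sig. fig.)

k = 4.19

With E > V_b the solution is oscillatory, ψ ∝ e^{±ikx} with k = √(2m(E − V_b))/ℏ.
k = √(2 × 0.458 × 19.2) = 4.194.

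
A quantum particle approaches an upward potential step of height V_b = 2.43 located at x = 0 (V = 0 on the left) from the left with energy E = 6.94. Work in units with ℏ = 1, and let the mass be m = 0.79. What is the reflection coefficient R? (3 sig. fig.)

On each side the TISE gives plane waves with k = √(2m(E − V))/ℏ: k₁ = √(2·0.79·6.94) = 3.311, k₂ = √(2·0.79·4.51) = 2.669.
Continuity of ψ and ψ′ at the step yields the reflection amplitude r = (k₁ − k₂)/(k₁ + k₂) = 0.1073; thus R = |r|² = 0.01152, T = 0.9885.

R = 0.0115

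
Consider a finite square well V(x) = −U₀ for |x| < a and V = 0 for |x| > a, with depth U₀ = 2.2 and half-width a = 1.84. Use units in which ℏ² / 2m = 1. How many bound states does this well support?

Define the well-strength parameter z₀ = (a/ℏ)√(2mU₀) = 1.84 × √(2·0.5·2.2) = 2.729.
The even/odd transcendental equations gain one root per π/2 in z₀, giving N = 1 + ⌊2z₀/π⌋ = 1 + ⌊1.737⌋ = 2.

N = 2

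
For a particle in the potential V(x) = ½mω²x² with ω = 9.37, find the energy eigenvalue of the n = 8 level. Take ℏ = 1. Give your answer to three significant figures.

The oscillator eigenvalues are E_n = ℏω(n + ½), so E_8 = 9.37 × 8.5 = 79.65.

E = 79.6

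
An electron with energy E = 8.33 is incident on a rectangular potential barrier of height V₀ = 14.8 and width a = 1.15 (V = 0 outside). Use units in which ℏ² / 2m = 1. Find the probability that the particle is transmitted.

T = 0.0113

Since E < V₀ the interior solution is evanescent with decay constant κ = √(2m(V₀ − E))/ℏ = 2.544.
κa = 2.925, sinh(κa) = 9.292.
The exact tunnelling result is T⁻¹ = 1 + V₀² sinh²(κa) / [4E(V₀ − E)] = 88.72, so T = 0.0113.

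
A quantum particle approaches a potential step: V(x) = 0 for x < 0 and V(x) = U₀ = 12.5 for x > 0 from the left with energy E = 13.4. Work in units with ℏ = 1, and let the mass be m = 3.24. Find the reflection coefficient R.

The wavenumbers are k₁ = √(2mE)/ℏ = 9.318 on the left and k₂ = √(2m(E − U₀))/ℏ = 2.415 on the right.
Continuity of ψ and ψ′ at the step yields the reflection amplitude r = (k₁ − k₂)/(k₁ + k₂) = 0.5884; thus R = |r|² = 0.3462, T = 0.6538.

R = 0.346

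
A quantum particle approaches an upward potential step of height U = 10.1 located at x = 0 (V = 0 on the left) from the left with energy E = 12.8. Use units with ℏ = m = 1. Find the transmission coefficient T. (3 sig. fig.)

On each side the TISE gives plane waves with k = √(2m(E − V))/ℏ: k₁ = √(2·1·12.8) = 5.060, k₂ = √(2·1·2.7) = 2.324.
Matching ψ and ψ′ at x = 0 gives r = (k₁ − k₂)/(k₁ + k₂), so R = r² = 0.1373 and T = 1 − R = 0.8627.

T = 0.863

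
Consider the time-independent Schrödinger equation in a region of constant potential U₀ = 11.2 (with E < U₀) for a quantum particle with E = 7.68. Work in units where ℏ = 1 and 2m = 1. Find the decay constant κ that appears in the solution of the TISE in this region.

Since E < U₀ the TISE in this region is ψ'' = κ²ψ with κ = √(2m(U₀ − E))/ℏ.
κ = √(2 × 0.5 × 3.52) = 1.876.

κ = 1.88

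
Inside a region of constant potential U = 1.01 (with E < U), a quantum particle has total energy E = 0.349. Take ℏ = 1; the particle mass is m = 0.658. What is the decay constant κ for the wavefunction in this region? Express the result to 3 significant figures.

Since E < U the TISE in this region is ψ'' = κ²ψ with κ = √(2m(U − E))/ℏ.
κ = √(2 × 0.658 × 0.661) = 0.9327.

κ = 0.933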